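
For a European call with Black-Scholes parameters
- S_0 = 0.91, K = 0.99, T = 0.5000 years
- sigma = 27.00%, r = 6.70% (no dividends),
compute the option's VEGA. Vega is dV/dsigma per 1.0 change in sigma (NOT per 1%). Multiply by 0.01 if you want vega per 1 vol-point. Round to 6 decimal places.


d1 = -0.1704145341; d2 = -0.3613333650
phi(d1) = 0.3931912714; exp(-qT) = 1.0000000000; exp(-rT) = 0.9670549112
Vega = S * exp(-qT) * phi(d1) * sqrt(T) = 0.9100 * 1.0000000000 * 0.3931912714 * 0.7071067812 = 0.253006

Answer: Vega = 0.253006


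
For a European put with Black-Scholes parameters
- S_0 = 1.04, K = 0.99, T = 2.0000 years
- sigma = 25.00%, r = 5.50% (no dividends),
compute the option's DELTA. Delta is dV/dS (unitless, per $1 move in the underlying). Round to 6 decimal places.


d1 = 0.6272632505; d2 = 0.2737098599
phi(d1) = 0.3276962634; exp(-qT) = 1.0000000000; exp(-rT) = 0.8958341353
N(-d1) = 0.2652433443
Delta = -exp(-qT) * N(-d1) = -1.0000000000 * 0.2652433443 = -0.265243

Answer: Delta = -0.265243


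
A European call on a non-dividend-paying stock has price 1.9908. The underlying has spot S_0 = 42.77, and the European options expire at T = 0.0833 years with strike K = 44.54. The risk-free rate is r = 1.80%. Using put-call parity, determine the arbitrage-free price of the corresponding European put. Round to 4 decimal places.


Answer: Put price = 3.6941

Derivation:
Put-call parity: C - P = S_0 * exp(-qT) - K * exp(-rT).
S_0 * exp(-qT) = 42.7700 * 1.00000000 = 42.77000000
K * exp(-rT) = 44.5400 * 0.99850172 = 44.47326677
P = C - S*exp(-qT) + K*exp(-rT)
P = 1.9908 - 42.77000000 + 44.47326677 = 3.6941


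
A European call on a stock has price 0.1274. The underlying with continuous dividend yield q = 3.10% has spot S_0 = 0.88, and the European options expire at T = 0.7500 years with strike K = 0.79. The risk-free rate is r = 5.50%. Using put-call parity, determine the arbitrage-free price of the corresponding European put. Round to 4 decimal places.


Answer: Put price = 0.0257

Derivation:
Put-call parity: C - P = S_0 * exp(-qT) - K * exp(-rT).
S_0 * exp(-qT) = 0.8800 * 0.97701820 = 0.85977601
K * exp(-rT) = 0.7900 * 0.95958920 = 0.75807547
P = C - S*exp(-qT) + K*exp(-rT)
P = 0.1274 - 0.85977601 + 0.75807547 = 0.0257


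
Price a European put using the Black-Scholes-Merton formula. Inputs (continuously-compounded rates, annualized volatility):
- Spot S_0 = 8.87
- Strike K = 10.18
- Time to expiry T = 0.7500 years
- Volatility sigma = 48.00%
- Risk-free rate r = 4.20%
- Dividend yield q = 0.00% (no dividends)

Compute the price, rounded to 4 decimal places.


Answer: Price = 2.0888

Derivation:
d1 = (ln(S/K) + (r - q + 0.5*sigma^2) * T) / (sigma * sqrt(T)) = -0.04775220
d2 = d1 - sigma * sqrt(T) = -0.46344439
exp(-rT) = 0.96899096; exp(-qT) = 1.00000000
P = K * exp(-rT) * N(-d2) - S_0 * exp(-qT) * N(-d1)
N(-d1) = 0.51904313; N(-d2) = 0.67847707
P = 10.1800 * 0.96899096 * 0.67847707 - 8.8700 * 1.00000000 * 0.51904313 = 2.0888


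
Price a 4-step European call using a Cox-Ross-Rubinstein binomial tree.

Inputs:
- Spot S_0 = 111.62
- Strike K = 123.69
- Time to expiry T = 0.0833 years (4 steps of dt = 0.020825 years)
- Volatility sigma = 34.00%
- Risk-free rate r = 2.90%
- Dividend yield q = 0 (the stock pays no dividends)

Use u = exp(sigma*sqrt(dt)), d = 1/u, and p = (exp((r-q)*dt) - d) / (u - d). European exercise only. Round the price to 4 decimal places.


Answer: Price = V(0,0) = 0.7202

Derivation:
dt = T/N = 0.020825
u = exp(sigma*sqrt(dt)) = 1.050289; d = 1/u = 0.952119
p = (exp((r-q)*dt) - d) / (u - d) = 0.493890
Discount per step: exp(-r*dt) = 0.999396
Stock lattice S(k, i) with i counting down-moves:
  k=0: S(0,0) = 111.6200
  k=1: S(1,0) = 117.2332; S(1,1) = 106.2756
  k=2: S(2,0) = 123.1287; S(2,1) = 111.6200; S(2,2) = 101.1870
  k=3: S(3,0) = 129.3207; S(3,1) = 117.2332; S(3,2) = 106.2756; S(3,3) = 96.3421
  k=4: S(4,0) = 135.8240; S(4,1) = 123.1287; S(4,2) = 111.6200; S(4,3) = 101.1870; S(4,4) = 91.7292
Terminal payoffs V(N, i) = max(S_T - K, 0):
  V(4,0) = 12.134019; V(4,1) = 0.000000; V(4,2) = 0.000000; V(4,3) = 0.000000; V(4,4) = 0.000000
Backward induction: V(k, i) = exp(-r*dt) * [p * V(k+1, i) + (1-p) * V(k+1, i+1)].
  V(3,0) = exp(-r*dt) * [p*12.134019 + (1-p)*0.000000] = 5.989252
  V(3,1) = exp(-r*dt) * [p*0.000000 + (1-p)*0.000000] = 0.000000
  V(3,2) = exp(-r*dt) * [p*0.000000 + (1-p)*0.000000] = 0.000000
  V(3,3) = exp(-r*dt) * [p*0.000000 + (1-p)*0.000000] = 0.000000
  V(2,0) = exp(-r*dt) * [p*5.989252 + (1-p)*0.000000] = 2.956246
  V(2,1) = exp(-r*dt) * [p*0.000000 + (1-p)*0.000000] = 0.000000
  V(2,2) = exp(-r*dt) * [p*0.000000 + (1-p)*0.000000] = 0.000000
  V(1,0) = exp(-r*dt) * [p*2.956246 + (1-p)*0.000000] = 1.459178
  V(1,1) = exp(-r*dt) * [p*0.000000 + (1-p)*0.000000] = 0.000000
  V(0,0) = exp(-r*dt) * [p*1.459178 + (1-p)*0.000000] = 0.720238


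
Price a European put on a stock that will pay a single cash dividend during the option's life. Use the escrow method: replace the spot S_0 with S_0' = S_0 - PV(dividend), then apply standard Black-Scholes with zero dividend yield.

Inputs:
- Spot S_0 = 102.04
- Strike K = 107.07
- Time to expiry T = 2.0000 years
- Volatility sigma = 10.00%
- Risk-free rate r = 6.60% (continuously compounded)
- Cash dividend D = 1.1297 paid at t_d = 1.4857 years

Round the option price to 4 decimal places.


PV(D) = D * exp(-r * t_d) = 1.1297 * 0.90659795 = 1.02418371
S_0' = S_0 - PV(D) = 102.0400 - 1.02418371 = 101.01581629
d1 = (ln(S_0'/K) + (r + sigma^2/2)*T) / (sigma*sqrt(T)) = 0.59251500
d2 = d1 - sigma*sqrt(T) = 0.45109365
exp(-rT) = 0.87634100
N(-d1) = 0.27675289; N(-d2) = 0.32596103
P = K * exp(-rT) * N(-d2) - S_0' * N(-d1) = 107.0700 * 0.87634100 * 0.32596103 - 101.01581629 * 0.27675289 = 2.6284

Answer: Price = 2.6284


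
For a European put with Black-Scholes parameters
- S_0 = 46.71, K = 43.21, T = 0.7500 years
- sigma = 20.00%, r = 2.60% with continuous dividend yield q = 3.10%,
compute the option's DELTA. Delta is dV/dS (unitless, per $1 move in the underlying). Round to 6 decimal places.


Answer: Delta = -0.296433

Derivation:
d1 = 0.5146288099; d2 = 0.3414237291
phi(d1) = 0.3494621785; exp(-qT) = 0.9770181987; exp(-rT) = 0.9806888952
N(-d1) = 0.3034062145
Delta = -exp(-qT) * N(-d1) = -0.9770181987 * 0.3034062145 = -0.296433


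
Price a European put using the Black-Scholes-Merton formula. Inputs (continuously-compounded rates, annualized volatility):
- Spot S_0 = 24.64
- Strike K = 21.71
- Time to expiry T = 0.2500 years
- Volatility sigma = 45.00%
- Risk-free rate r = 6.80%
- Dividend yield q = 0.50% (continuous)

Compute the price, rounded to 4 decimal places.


d1 = (ln(S/K) + (r - q + 0.5*sigma^2) * T) / (sigma * sqrt(T)) = 0.74515847
d2 = d1 - sigma * sqrt(T) = 0.52015847
exp(-rT) = 0.98314368; exp(-qT) = 0.99875078
P = K * exp(-rT) * N(-d2) - S_0 * exp(-qT) * N(-d1)
N(-d1) = 0.22808796; N(-d2) = 0.30147657
P = 21.7100 * 0.98314368 * 0.30147657 - 24.6400 * 0.99875078 * 0.22808796 = 0.8217

Answer: Price = 0.8217


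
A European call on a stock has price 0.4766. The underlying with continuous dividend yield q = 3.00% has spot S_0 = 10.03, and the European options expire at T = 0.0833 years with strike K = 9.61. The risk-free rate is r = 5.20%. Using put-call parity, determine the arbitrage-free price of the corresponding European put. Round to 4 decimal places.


Put-call parity: C - P = S_0 * exp(-qT) - K * exp(-rT).
S_0 * exp(-qT) = 10.0300 * 0.99750412 = 10.00496632
K * exp(-rT) = 9.6100 * 0.99567777 = 9.56846335
P = C - S*exp(-qT) + K*exp(-rT)
P = 0.4766 - 10.00496632 + 9.56846335 = 0.0401

Answer: Put price = 0.0401


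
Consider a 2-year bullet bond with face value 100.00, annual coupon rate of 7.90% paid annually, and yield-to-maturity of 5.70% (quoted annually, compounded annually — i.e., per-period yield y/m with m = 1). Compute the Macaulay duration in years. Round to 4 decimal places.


Coupon per period c = face * coupon_rate / m = 7.900000
Periods per year m = 1; per-period yield y/m = 0.057000
Number of cashflows N = 2
Cashflows (t years, CF_t, discount factor 1/(1+y/m)^(m*t), PV):
  t = 1.0000: CF_t = 7.900000, DF = 0.946074, PV = 7.473983
  t = 2.0000: CF_t = 107.900000, DF = 0.895056, PV = 96.576502
Price P = sum_t PV_t = 104.050485
Macaulay numerator sum_t t * PV_t:
  t * PV_t at t = 1.0000: 7.473983
  t * PV_t at t = 2.0000: 193.153003
Macaulay duration D = (sum_t t * PV_t) / P = 200.626986 / 104.050485 = 1.928170

Answer: Macaulay duration = 1.9282 years


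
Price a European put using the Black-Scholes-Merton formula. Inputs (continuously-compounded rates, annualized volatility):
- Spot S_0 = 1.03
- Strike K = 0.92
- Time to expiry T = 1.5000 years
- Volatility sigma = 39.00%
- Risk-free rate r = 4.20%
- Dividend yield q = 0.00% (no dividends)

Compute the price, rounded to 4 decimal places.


Answer: Price = 0.1074

Derivation:
d1 = (ln(S/K) + (r - q + 0.5*sigma^2) * T) / (sigma * sqrt(T)) = 0.60717075
d2 = d1 - sigma * sqrt(T) = 0.12952025
exp(-rT) = 0.93894347; exp(-qT) = 1.00000000
P = K * exp(-rT) * N(-d2) - S_0 * exp(-qT) * N(-d1)
N(-d1) = 0.27186880; N(-d2) = 0.44847300
P = 0.9200 * 0.93894347 * 0.44847300 - 1.0300 * 1.00000000 * 0.27186880 = 0.1074


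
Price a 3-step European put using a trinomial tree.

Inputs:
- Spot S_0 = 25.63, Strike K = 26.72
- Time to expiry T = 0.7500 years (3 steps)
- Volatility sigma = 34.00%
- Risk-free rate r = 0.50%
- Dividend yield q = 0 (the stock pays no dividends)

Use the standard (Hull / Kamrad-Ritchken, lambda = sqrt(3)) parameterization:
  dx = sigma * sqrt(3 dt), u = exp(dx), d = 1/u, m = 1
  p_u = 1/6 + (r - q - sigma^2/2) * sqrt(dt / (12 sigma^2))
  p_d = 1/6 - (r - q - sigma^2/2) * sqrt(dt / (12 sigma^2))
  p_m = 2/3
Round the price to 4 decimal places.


dt = T/N = 0.250000; dx = sigma*sqrt(3*dt) = 0.294449
u = exp(dx) = 1.342386; d = 1/u = 0.744942
p_u = 0.144252, p_m = 0.666667, p_d = 0.189081
Discount per step: exp(-r*dt) = 0.998751
Stock lattice S(k, j) with j the centered position index:
  k=0: S(0,+0) = 25.6300
  k=1: S(1,-1) = 19.0929; S(1,+0) = 25.6300; S(1,+1) = 34.4054
  k=2: S(2,-2) = 14.2231; S(2,-1) = 19.0929; S(2,+0) = 25.6300; S(2,+1) = 34.4054; S(2,+2) = 46.1853
  k=3: S(3,-3) = 10.5954; S(3,-2) = 14.2231; S(3,-1) = 19.0929; S(3,+0) = 25.6300; S(3,+1) = 34.4054; S(3,+2) = 46.1853; S(3,+3) = 61.9985
Terminal payoffs V(N, j) = max(K - S_T, 0):
  V(3,-3) = 16.124625; V(3,-2) = 12.496916; V(3,-1) = 7.627131; V(3,+0) = 1.090000; V(3,+1) = 0.000000; V(3,+2) = 0.000000; V(3,+3) = 0.000000
Backward induction: V(k, j) = exp(-r*dt) * [p_u * V(k+1, j+1) + p_m * V(k+1, j) + p_d * V(k+1, j-1)]
  V(2,-2) = exp(-r*dt) * [p_u*7.627131 + p_m*12.496916 + p_d*16.124625] = 12.464782
  V(2,-1) = exp(-r*dt) * [p_u*1.090000 + p_m*7.627131 + p_d*12.496916] = 7.595423
  V(2,+0) = exp(-r*dt) * [p_u*0.000000 + p_m*1.090000 + p_d*7.627131] = 2.166106
  V(2,+1) = exp(-r*dt) * [p_u*0.000000 + p_m*0.000000 + p_d*1.090000] = 0.205841
  V(2,+2) = exp(-r*dt) * [p_u*0.000000 + p_m*0.000000 + p_d*0.000000] = 0.000000
  V(1,-1) = exp(-r*dt) * [p_u*2.166106 + p_m*7.595423 + p_d*12.464782] = 7.723279
  V(1,+0) = exp(-r*dt) * [p_u*0.205841 + p_m*2.166106 + p_d*7.595423] = 2.906282
  V(1,+1) = exp(-r*dt) * [p_u*0.000000 + p_m*0.205841 + p_d*2.166106] = 0.546115
  V(0,+0) = exp(-r*dt) * [p_u*0.546115 + p_m*2.906282 + p_d*7.723279] = 3.472285

Answer: Price = V(0,0) = 3.4723


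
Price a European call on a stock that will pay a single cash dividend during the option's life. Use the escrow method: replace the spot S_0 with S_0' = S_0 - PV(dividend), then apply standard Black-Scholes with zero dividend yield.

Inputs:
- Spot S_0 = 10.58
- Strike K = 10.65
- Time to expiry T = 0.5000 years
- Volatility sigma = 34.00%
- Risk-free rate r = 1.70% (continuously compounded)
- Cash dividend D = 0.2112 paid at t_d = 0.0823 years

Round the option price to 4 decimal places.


Answer: Price = 0.9087

Derivation:
PV(D) = D * exp(-r * t_d) = 0.2112 * 0.99860188 = 0.21090472
S_0' = S_0 - PV(D) = 10.5800 - 0.21090472 = 10.36909528
d1 = (ln(S_0'/K) + (r + sigma^2/2)*T) / (sigma*sqrt(T)) = 0.04438086
d2 = d1 - sigma*sqrt(T) = -0.19603544
exp(-rT) = 0.99153602
N(d1) = 0.51769959; N(d2) = 0.42229121
C = S_0' * N(d1) - K * exp(-rT) * N(d2) = 10.36909528 * 0.51769959 - 10.6500 * 0.99153602 * 0.42229121 = 0.9087


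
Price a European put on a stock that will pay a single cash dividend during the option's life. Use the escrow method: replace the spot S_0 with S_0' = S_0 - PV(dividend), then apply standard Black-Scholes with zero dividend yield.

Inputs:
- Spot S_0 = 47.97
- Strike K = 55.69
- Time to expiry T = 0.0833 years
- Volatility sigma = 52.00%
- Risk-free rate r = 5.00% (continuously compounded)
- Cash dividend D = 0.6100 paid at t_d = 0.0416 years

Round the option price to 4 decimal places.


Answer: Price = 8.6765

Derivation:
PV(D) = D * exp(-r * t_d) = 0.6100 * 0.99792216 = 0.60873252
S_0' = S_0 - PV(D) = 47.9700 - 0.60873252 = 47.36126748
d1 = (ln(S_0'/K) + (r + sigma^2/2)*T) / (sigma*sqrt(T)) = -0.97659691
d2 = d1 - sigma*sqrt(T) = -1.12667796
exp(-rT) = 0.99584366
N(-d1) = 0.83561563; N(-d2) = 0.87006067
P = K * exp(-rT) * N(-d2) - S_0' * N(-d1) = 55.6900 * 0.99584366 * 0.87006067 - 47.36126748 * 0.83561563 = 8.6765


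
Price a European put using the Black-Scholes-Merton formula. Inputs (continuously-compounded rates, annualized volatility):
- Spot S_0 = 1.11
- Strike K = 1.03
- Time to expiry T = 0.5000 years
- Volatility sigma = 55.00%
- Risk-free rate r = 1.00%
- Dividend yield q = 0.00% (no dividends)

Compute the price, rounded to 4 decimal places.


d1 = (ln(S/K) + (r - q + 0.5*sigma^2) * T) / (sigma * sqrt(T)) = 0.39964702
d2 = d1 - sigma * sqrt(T) = 0.01073829
exp(-rT) = 0.99501248; exp(-qT) = 1.00000000
P = K * exp(-rT) * N(-d2) - S_0 * exp(-qT) * N(-d1)
N(-d1) = 0.34470826; N(-d2) = 0.49571613
P = 1.0300 * 0.99501248 * 0.49571613 - 1.1100 * 1.00000000 * 0.34470826 = 0.1254

Answer: Price = 0.1254


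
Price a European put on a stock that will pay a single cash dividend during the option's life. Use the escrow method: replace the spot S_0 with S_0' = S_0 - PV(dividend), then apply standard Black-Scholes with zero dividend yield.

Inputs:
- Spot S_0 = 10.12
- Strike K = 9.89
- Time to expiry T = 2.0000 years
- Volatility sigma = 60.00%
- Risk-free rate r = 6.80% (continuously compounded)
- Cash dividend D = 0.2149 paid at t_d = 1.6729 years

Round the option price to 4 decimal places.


PV(D) = D * exp(-r * t_d) = 0.2149 * 0.89247462 = 0.19179280
S_0' = S_0 - PV(D) = 10.1200 - 0.19179280 = 9.92820720
d1 = (ln(S_0'/K) + (r + sigma^2/2)*T) / (sigma*sqrt(T)) = 0.58908568
d2 = d1 - sigma*sqrt(T) = -0.25944246
exp(-rT) = 0.87284263
N(-d1) = 0.27790190; N(-d2) = 0.60235306
P = K * exp(-rT) * N(-d2) - S_0' * N(-d1) = 9.8900 * 0.87284263 * 0.60235306 - 9.92820720 * 0.27790190 = 2.4407

Answer: Price = 2.4407


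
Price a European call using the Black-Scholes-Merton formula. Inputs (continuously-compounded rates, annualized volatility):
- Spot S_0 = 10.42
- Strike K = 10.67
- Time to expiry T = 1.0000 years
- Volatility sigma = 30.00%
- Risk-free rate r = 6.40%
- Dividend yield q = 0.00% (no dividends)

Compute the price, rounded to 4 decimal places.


Answer: Price = 1.4345

Derivation:
d1 = (ln(S/K) + (r - q + 0.5*sigma^2) * T) / (sigma * sqrt(T)) = 0.28430324
d2 = d1 - sigma * sqrt(T) = -0.01569676
exp(-rT) = 0.93800500; exp(-qT) = 1.00000000
C = S_0 * exp(-qT) * N(d1) - K * exp(-rT) * N(d2)
N(d1) = 0.61191100; N(d2) = 0.49373815
C = 10.4200 * 1.00000000 * 0.61191100 - 10.6700 * 0.93800500 * 0.49373815 = 1.4345


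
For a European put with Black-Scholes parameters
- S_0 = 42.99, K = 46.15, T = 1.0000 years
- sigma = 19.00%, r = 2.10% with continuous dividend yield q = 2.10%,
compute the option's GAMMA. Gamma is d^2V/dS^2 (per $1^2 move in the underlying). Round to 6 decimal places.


Answer: Gamma = 0.046010

Derivation:
d1 = -0.2783127918; d2 = -0.4683127918
phi(d1) = 0.3837870113; exp(-qT) = 0.9792189646; exp(-rT) = 0.9792189646
Gamma = exp(-qT) * phi(d1) / (S * sigma * sqrt(T)) = 0.9792189646 * 0.3837870113 / (42.9900 * 0.1900 * 1.0000000000) = 0.046010


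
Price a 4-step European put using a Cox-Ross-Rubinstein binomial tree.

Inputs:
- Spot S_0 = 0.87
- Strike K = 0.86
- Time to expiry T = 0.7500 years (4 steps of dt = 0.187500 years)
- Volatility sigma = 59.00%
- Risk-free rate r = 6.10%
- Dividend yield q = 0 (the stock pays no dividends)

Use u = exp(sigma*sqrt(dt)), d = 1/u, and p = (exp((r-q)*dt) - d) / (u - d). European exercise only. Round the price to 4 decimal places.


Answer: Price = V(0,0) = 0.1388

Derivation:
dt = T/N = 0.187500
u = exp(sigma*sqrt(dt)) = 1.291078; d = 1/u = 0.774547
p = (exp((r-q)*dt) - d) / (u - d) = 0.458746
Discount per step: exp(-r*dt) = 0.988628
Stock lattice S(k, i) with i counting down-moves:
  k=0: S(0,0) = 0.8700
  k=1: S(1,0) = 1.1232; S(1,1) = 0.6739
  k=2: S(2,0) = 1.4502; S(2,1) = 0.8700; S(2,2) = 0.5219
  k=3: S(3,0) = 1.8723; S(3,1) = 1.1232; S(3,2) = 0.6739; S(3,3) = 0.4043
  k=4: S(4,0) = 2.4173; S(4,1) = 1.4502; S(4,2) = 0.8700; S(4,3) = 0.5219; S(4,4) = 0.3131
Terminal payoffs V(N, i) = max(K - S_T, 0):
  V(4,0) = 0.000000; V(4,1) = 0.000000; V(4,2) = 0.000000; V(4,3) = 0.338068; V(4,4) = 0.546881
Backward induction: V(k, i) = exp(-r*dt) * [p * V(k+1, i) + (1-p) * V(k+1, i+1)].
  V(3,0) = exp(-r*dt) * [p*0.000000 + (1-p)*0.000000] = 0.000000
  V(3,1) = exp(-r*dt) * [p*0.000000 + (1-p)*0.000000] = 0.000000
  V(3,2) = exp(-r*dt) * [p*0.000000 + (1-p)*0.338068] = 0.180900
  V(3,3) = exp(-r*dt) * [p*0.338068 + (1-p)*0.546881] = 0.445959
  V(2,0) = exp(-r*dt) * [p*0.000000 + (1-p)*0.000000] = 0.000000
  V(2,1) = exp(-r*dt) * [p*0.000000 + (1-p)*0.180900] = 0.096799
  V(2,2) = exp(-r*dt) * [p*0.180900 + (1-p)*0.445959] = 0.320675
  V(1,0) = exp(-r*dt) * [p*0.000000 + (1-p)*0.096799] = 0.051797
  V(1,1) = exp(-r*dt) * [p*0.096799 + (1-p)*0.320675] = 0.215494
  V(0,0) = exp(-r*dt) * [p*0.051797 + (1-p)*0.215494] = 0.138802


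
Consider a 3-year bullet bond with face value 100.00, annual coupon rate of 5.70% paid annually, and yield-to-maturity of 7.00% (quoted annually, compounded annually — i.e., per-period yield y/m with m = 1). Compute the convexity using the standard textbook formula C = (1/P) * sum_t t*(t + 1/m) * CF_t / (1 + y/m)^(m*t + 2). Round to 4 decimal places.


Answer: Convexity = 9.7294

Derivation:
Coupon per period c = face * coupon_rate / m = 5.700000
Periods per year m = 1; per-period yield y/m = 0.070000
Number of cashflows N = 3
Cashflows (t years, CF_t, discount factor 1/(1+y/m)^(m*t), PV):
  t = 1.0000: CF_t = 5.700000, DF = 0.934579, PV = 5.327103
  t = 2.0000: CF_t = 5.700000, DF = 0.873439, PV = 4.978601
  t = 3.0000: CF_t = 105.700000, DF = 0.816298, PV = 86.282686
Price P = sum_t PV_t = 96.588389
Convexity numerator sum_t t*(t + 1/m) * CF_t / (1+y/m)^(m*t + 2):
  t = 1.0000: term = 9.305796
  t = 2.0000: term = 26.091016
  t = 3.0000: term = 904.351670
Convexity = (1/P) * sum = 939.748482 / 96.588389 = 9.729415


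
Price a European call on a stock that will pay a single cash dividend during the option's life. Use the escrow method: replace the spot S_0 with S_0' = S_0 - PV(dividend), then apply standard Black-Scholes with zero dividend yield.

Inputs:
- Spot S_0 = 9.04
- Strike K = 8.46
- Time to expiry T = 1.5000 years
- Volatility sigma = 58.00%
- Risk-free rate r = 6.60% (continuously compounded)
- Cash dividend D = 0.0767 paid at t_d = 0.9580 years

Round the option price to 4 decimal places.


PV(D) = D * exp(-r * t_d) = 0.0767 * 0.93872942 = 0.07200055
S_0' = S_0 - PV(D) = 9.0400 - 0.07200055 = 8.96799945
d1 = (ln(S_0'/K) + (r + sigma^2/2)*T) / (sigma*sqrt(T)) = 0.57663445
d2 = d1 - sigma*sqrt(T) = -0.13371757
exp(-rT) = 0.90574271
N(d1) = 0.71790679; N(d2) = 0.44681295
C = S_0' * N(d1) - K * exp(-rT) * N(d2) = 8.96799945 * 0.71790679 - 8.4600 * 0.90574271 * 0.44681295 = 3.0144

Answer: Price = 3.0144


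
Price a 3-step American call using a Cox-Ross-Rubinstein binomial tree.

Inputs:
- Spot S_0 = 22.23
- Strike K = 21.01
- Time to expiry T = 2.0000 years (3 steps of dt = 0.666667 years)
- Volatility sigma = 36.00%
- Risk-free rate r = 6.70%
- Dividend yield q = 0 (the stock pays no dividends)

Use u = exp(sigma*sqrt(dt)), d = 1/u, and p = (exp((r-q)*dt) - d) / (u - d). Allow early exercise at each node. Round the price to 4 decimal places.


Answer: Price = V(0,0) = 6.5636

Derivation:
dt = T/N = 0.666667
u = exp(sigma*sqrt(dt)) = 1.341702; d = 1/u = 0.745322
p = (exp((r-q)*dt) - d) / (u - d) = 0.503634
Discount per step: exp(-r*dt) = 0.956316
Stock lattice S(k, i) with i counting down-moves:
  k=0: S(0,0) = 22.2300
  k=1: S(1,0) = 29.8260; S(1,1) = 16.5685
  k=2: S(2,0) = 40.0176; S(2,1) = 22.2300; S(2,2) = 12.3489
  k=3: S(3,0) = 53.6917; S(3,1) = 29.8260; S(3,2) = 16.5685; S(3,3) = 9.2039
Terminal payoffs V(N, i) = max(S_T - K, 0):
  V(3,0) = 32.681733; V(3,1) = 8.816030; V(3,2) = 0.000000; V(3,3) = 0.000000
Backward induction: V(k, i) = exp(-r*dt) * [p * V(k+1, i) + (1-p) * V(k+1, i+1)]; then take max(V_cont, immediate exercise) for American.
  V(2,0) = exp(-r*dt) * [p*32.681733 + (1-p)*8.816030] = 19.925433; exercise = 19.007636; V(2,0) = max -> 19.925433
  V(2,1) = exp(-r*dt) * [p*8.816030 + (1-p)*0.000000] = 4.246095; exercise = 1.220000; V(2,1) = max -> 4.246095
  V(2,2) = exp(-r*dt) * [p*0.000000 + (1-p)*0.000000] = 0.000000; exercise = 0.000000; V(2,2) = max -> 0.000000
  V(1,0) = exp(-r*dt) * [p*19.925433 + (1-p)*4.246095] = 11.612303; exercise = 8.816030; V(1,0) = max -> 11.612303
  V(1,1) = exp(-r*dt) * [p*4.246095 + (1-p)*0.000000] = 2.045061; exercise = 0.000000; V(1,1) = max -> 2.045061
  V(0,0) = exp(-r*dt) * [p*11.612303 + (1-p)*2.045061] = 6.563629; exercise = 1.220000; V(0,0) = max -> 6.563629


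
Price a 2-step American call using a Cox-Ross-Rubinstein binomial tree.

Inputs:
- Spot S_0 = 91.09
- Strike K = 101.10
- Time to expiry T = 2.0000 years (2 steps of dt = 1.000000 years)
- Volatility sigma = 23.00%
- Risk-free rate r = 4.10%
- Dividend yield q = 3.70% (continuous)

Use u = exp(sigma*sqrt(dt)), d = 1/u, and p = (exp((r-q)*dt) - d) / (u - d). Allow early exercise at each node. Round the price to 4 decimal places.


Answer: Price = V(0,0) = 8.1079

Derivation:
dt = T/N = 1.000000
u = exp(sigma*sqrt(dt)) = 1.258600; d = 1/u = 0.794534
p = (exp((r-q)*dt) - d) / (u - d) = 0.451389
Discount per step: exp(-r*dt) = 0.959829
Stock lattice S(k, i) with i counting down-moves:
  k=0: S(0,0) = 91.0900
  k=1: S(1,0) = 114.6459; S(1,1) = 72.3741
  k=2: S(2,0) = 144.2933; S(2,1) = 91.0900; S(2,2) = 57.5036
Terminal payoffs V(N, i) = max(S_T - K, 0):
  V(2,0) = 43.193299; V(2,1) = 0.000000; V(2,2) = 0.000000
Backward induction: V(k, i) = exp(-r*dt) * [p * V(k+1, i) + (1-p) * V(k+1, i+1)]; then take max(V_cont, immediate exercise) for American.
  V(1,0) = exp(-r*dt) * [p*43.193299 + (1-p)*0.000000] = 18.713764; exercise = 13.545875; V(1,0) = max -> 18.713764
  V(1,1) = exp(-r*dt) * [p*0.000000 + (1-p)*0.000000] = 0.000000; exercise = 0.000000; V(1,1) = max -> 0.000000
  V(0,0) = exp(-r*dt) * [p*18.713764 + (1-p)*0.000000] = 8.107854; exercise = 0.000000; V(0,0) = max -> 8.107854


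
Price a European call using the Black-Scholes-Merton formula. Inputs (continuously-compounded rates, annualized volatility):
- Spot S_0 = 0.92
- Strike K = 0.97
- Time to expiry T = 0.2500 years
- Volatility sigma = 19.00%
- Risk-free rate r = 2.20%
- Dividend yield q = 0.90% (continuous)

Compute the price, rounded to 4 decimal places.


d1 = (ln(S/K) + (r - q + 0.5*sigma^2) * T) / (sigma * sqrt(T)) = -0.47536738
d2 = d1 - sigma * sqrt(T) = -0.57036738
exp(-rT) = 0.99451510; exp(-qT) = 0.99775253
C = S_0 * exp(-qT) * N(d1) - K * exp(-rT) * N(d2)
N(d1) = 0.31726257; N(d2) = 0.28421427
C = 0.9200 * 0.99775253 * 0.31726257 - 0.9700 * 0.99451510 * 0.28421427 = 0.0170

Answer: Price = 0.0170


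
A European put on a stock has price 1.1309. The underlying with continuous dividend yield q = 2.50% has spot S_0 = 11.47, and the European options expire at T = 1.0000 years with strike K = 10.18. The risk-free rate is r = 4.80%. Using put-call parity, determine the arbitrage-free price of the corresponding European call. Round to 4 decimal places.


Answer: Call price = 2.6148

Derivation:
Put-call parity: C - P = S_0 * exp(-qT) - K * exp(-rT).
S_0 * exp(-qT) = 11.4700 * 0.97530991 = 11.18680469
K * exp(-rT) = 10.1800 * 0.95313379 = 9.70290195
C = P + S*exp(-qT) - K*exp(-rT)
C = 1.1309 + 11.18680469 - 9.70290195 = 2.6148


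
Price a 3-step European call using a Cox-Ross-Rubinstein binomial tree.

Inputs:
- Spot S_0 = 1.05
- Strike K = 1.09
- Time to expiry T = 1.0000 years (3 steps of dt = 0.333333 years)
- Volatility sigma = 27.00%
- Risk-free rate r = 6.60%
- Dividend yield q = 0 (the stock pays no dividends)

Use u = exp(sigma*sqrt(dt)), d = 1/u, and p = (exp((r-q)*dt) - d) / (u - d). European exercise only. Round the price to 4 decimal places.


Answer: Price = V(0,0) = 0.1337

Derivation:
dt = T/N = 0.333333
u = exp(sigma*sqrt(dt)) = 1.168691; d = 1/u = 0.855658
p = (exp((r-q)*dt) - d) / (u - d) = 0.532166
Discount per step: exp(-r*dt) = 0.978240
Stock lattice S(k, i) with i counting down-moves:
  k=0: S(0,0) = 1.0500
  k=1: S(1,0) = 1.2271; S(1,1) = 0.8984
  k=2: S(2,0) = 1.4341; S(2,1) = 1.0500; S(2,2) = 0.7688
  k=3: S(3,0) = 1.6761; S(3,1) = 1.2271; S(3,2) = 0.8984; S(3,3) = 0.6578
Terminal payoffs V(N, i) = max(S_T - K, 0):
  V(3,0) = 0.586057; V(3,1) = 0.137126; V(3,2) = 0.000000; V(3,3) = 0.000000
Backward induction: V(k, i) = exp(-r*dt) * [p * V(k+1, i) + (1-p) * V(k+1, i+1)].
  V(2,0) = exp(-r*dt) * [p*0.586057 + (1-p)*0.137126] = 0.367849
  V(2,1) = exp(-r*dt) * [p*0.137126 + (1-p)*0.000000] = 0.071386
  V(2,2) = exp(-r*dt) * [p*0.000000 + (1-p)*0.000000] = 0.000000
  V(1,0) = exp(-r*dt) * [p*0.367849 + (1-p)*0.071386] = 0.224168
  V(1,1) = exp(-r*dt) * [p*0.071386 + (1-p)*0.000000] = 0.037163
  V(0,0) = exp(-r*dt) * [p*0.224168 + (1-p)*0.037163] = 0.133706


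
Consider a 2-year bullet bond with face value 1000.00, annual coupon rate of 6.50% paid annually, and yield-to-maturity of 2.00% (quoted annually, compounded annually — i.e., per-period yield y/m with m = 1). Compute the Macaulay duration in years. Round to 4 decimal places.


Answer: Macaulay duration = 1.9414 years

Derivation:
Coupon per period c = face * coupon_rate / m = 65.000000
Periods per year m = 1; per-period yield y/m = 0.020000
Number of cashflows N = 2
Cashflows (t years, CF_t, discount factor 1/(1+y/m)^(m*t), PV):
  t = 1.0000: CF_t = 65.000000, DF = 0.980392, PV = 63.725490
  t = 2.0000: CF_t = 1065.000000, DF = 0.961169, PV = 1023.644752
Price P = sum_t PV_t = 1087.370242
Macaulay numerator sum_t t * PV_t:
  t * PV_t at t = 1.0000: 63.725490
  t * PV_t at t = 2.0000: 2047.289504
Macaulay duration D = (sum_t t * PV_t) / P = 2111.014994 / 1087.370242 = 1.941395


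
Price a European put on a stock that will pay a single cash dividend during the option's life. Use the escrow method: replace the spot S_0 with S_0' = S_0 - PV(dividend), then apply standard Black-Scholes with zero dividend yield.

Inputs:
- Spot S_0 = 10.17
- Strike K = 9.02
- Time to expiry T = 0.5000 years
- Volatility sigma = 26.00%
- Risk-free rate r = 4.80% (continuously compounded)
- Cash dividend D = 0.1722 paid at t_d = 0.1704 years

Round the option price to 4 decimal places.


Answer: Price = 0.2496

Derivation:
PV(D) = D * exp(-r * t_d) = 0.1722 * 0.99185416 = 0.17079729
S_0' = S_0 - PV(D) = 10.1700 - 0.17079729 = 9.99920271
d1 = (ln(S_0'/K) + (r + sigma^2/2)*T) / (sigma*sqrt(T)) = 0.78304476
d2 = d1 - sigma*sqrt(T) = 0.59919699
exp(-rT) = 0.97628571
N(-d1) = 0.21680041; N(-d2) = 0.27452076
P = K * exp(-rT) * N(-d2) - S_0' * N(-d1) = 9.0200 * 0.97628571 * 0.27452076 - 9.99920271 * 0.21680041 = 0.2496


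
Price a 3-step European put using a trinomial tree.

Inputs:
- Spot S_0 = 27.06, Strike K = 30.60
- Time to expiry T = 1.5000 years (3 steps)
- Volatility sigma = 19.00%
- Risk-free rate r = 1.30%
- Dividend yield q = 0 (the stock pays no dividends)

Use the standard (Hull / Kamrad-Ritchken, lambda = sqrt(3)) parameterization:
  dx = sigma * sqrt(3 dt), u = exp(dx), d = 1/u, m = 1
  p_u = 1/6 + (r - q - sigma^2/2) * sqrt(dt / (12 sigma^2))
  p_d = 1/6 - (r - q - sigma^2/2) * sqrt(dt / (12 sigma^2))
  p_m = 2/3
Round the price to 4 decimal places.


dt = T/N = 0.500000; dx = sigma*sqrt(3*dt) = 0.232702
u = exp(dx) = 1.262005; d = 1/u = 0.792390
p_u = 0.161241, p_m = 0.666667, p_d = 0.172092
Discount per step: exp(-r*dt) = 0.993521
Stock lattice S(k, j) with j the centered position index:
  k=0: S(0,+0) = 27.0600
  k=1: S(1,-1) = 21.4421; S(1,+0) = 27.0600; S(1,+1) = 34.1498
  k=2: S(2,-2) = 16.9905; S(2,-1) = 21.4421; S(2,+0) = 27.0600; S(2,+1) = 34.1498; S(2,+2) = 43.0973
  k=3: S(3,-3) = 13.4631; S(3,-2) = 16.9905; S(3,-1) = 21.4421; S(3,+0) = 27.0600; S(3,+1) = 34.1498; S(3,+2) = 43.0973; S(3,+3) = 54.3890
Terminal payoffs V(N, j) = max(K - S_T, 0):
  V(3,-3) = 17.136908; V(3,-2) = 13.609513; V(3,-1) = 9.157925; V(3,+0) = 3.540000; V(3,+1) = 0.000000; V(3,+2) = 0.000000; V(3,+3) = 0.000000
Backward induction: V(k, j) = exp(-r*dt) * [p_u * V(k+1, j+1) + p_m * V(k+1, j) + p_d * V(k+1, j-1)]
  V(2,-2) = exp(-r*dt) * [p_u*9.157925 + p_m*13.609513 + p_d*17.136908] = 13.411313
  V(2,-1) = exp(-r*dt) * [p_u*3.540000 + p_m*9.157925 + p_d*13.609513] = 8.959739
  V(2,+0) = exp(-r*dt) * [p_u*0.000000 + p_m*3.540000 + p_d*9.157925] = 3.910505
  V(2,+1) = exp(-r*dt) * [p_u*0.000000 + p_m*0.000000 + p_d*3.540000] = 0.605259
  V(2,+2) = exp(-r*dt) * [p_u*0.000000 + p_m*0.000000 + p_d*0.000000] = 0.000000
  V(1,-1) = exp(-r*dt) * [p_u*3.910505 + p_m*8.959739 + p_d*13.411313] = 8.853937
  V(1,+0) = exp(-r*dt) * [p_u*0.605259 + p_m*3.910505 + p_d*8.959739] = 4.218984
  V(1,+1) = exp(-r*dt) * [p_u*0.000000 + p_m*0.605259 + p_d*3.910505] = 1.069499
  V(0,+0) = exp(-r*dt) * [p_u*1.069499 + p_m*4.218984 + p_d*8.853937] = 4.479583

Answer: Price = V(0,0) = 4.4796


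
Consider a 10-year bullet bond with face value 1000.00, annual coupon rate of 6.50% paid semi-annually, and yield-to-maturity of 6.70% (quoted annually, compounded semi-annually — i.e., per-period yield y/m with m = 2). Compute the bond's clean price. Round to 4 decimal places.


Answer: Price = 985.5927

Derivation:
Coupon per period c = face * coupon_rate / m = 32.500000
Periods per year m = 2; per-period yield y/m = 0.033500
Number of cashflows N = 20
Cashflows (t years, CF_t, discount factor 1/(1+y/m)^(m*t), PV):
  t = 0.5000: CF_t = 32.500000, DF = 0.967586, PV = 31.446541
  t = 1.0000: CF_t = 32.500000, DF = 0.936222, PV = 30.427229
  t = 1.5000: CF_t = 32.500000, DF = 0.905876, PV = 29.440957
  t = 2.0000: CF_t = 32.500000, DF = 0.876512, PV = 28.486654
  t = 2.5000: CF_t = 32.500000, DF = 0.848101, PV = 27.563284
  t = 3.0000: CF_t = 32.500000, DF = 0.820611, PV = 26.669844
  t = 3.5000: CF_t = 32.500000, DF = 0.794011, PV = 25.805364
  t = 4.0000: CF_t = 32.500000, DF = 0.768274, PV = 24.968906
  t = 4.5000: CF_t = 32.500000, DF = 0.743371, PV = 24.159561
  t = 5.0000: CF_t = 32.500000, DF = 0.719275, PV = 23.376450
  t = 5.5000: CF_t = 32.500000, DF = 0.695961, PV = 22.618722
  t = 6.0000: CF_t = 32.500000, DF = 0.673402, PV = 21.885556
  t = 6.5000: CF_t = 32.500000, DF = 0.651574, PV = 21.176155
  t = 7.0000: CF_t = 32.500000, DF = 0.630454, PV = 20.489748
  t = 7.5000: CF_t = 32.500000, DF = 0.610018, PV = 19.825591
  t = 8.0000: CF_t = 32.500000, DF = 0.590245, PV = 19.182962
  t = 8.5000: CF_t = 32.500000, DF = 0.571113, PV = 18.561163
  t = 9.0000: CF_t = 32.500000, DF = 0.552601, PV = 17.959519
  t = 9.5000: CF_t = 32.500000, DF = 0.534689, PV = 17.377377
  t = 10.0000: CF_t = 1032.500000, DF = 0.517357, PV = 534.171165
Price P = sum_t PV_t = 985.592748


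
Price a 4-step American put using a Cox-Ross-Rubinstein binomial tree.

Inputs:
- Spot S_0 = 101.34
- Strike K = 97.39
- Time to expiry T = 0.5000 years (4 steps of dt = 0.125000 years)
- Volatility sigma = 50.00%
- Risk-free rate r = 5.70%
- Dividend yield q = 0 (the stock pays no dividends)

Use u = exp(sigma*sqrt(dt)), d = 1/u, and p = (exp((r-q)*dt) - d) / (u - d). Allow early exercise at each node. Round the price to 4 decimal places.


Answer: Price = V(0,0) = 10.5905

Derivation:
dt = T/N = 0.125000
u = exp(sigma*sqrt(dt)) = 1.193365; d = 1/u = 0.837967
p = (exp((r-q)*dt) - d) / (u - d) = 0.476040
Discount per step: exp(-r*dt) = 0.992900
Stock lattice S(k, i) with i counting down-moves:
  k=0: S(0,0) = 101.3400
  k=1: S(1,0) = 120.9356; S(1,1) = 84.9196
  k=2: S(2,0) = 144.3202; S(2,1) = 101.3400; S(2,2) = 71.1598
  k=3: S(3,0) = 172.2266; S(3,1) = 120.9356; S(3,2) = 84.9196; S(3,3) = 59.6295
  k=4: S(4,0) = 205.5292; S(4,1) = 144.3202; S(4,2) = 101.3400; S(4,3) = 71.1598; S(4,4) = 49.9676
Terminal payoffs V(N, i) = max(K - S_T, 0):
  V(4,0) = 0.000000; V(4,1) = 0.000000; V(4,2) = 0.000000; V(4,3) = 26.230217; V(4,4) = 47.422419
Backward induction: V(k, i) = exp(-r*dt) * [p * V(k+1, i) + (1-p) * V(k+1, i+1)]; then take max(V_cont, immediate exercise) for American.
  V(3,0) = exp(-r*dt) * [p*0.000000 + (1-p)*0.000000] = 0.000000; exercise = 0.000000; V(3,0) = max -> 0.000000
  V(3,1) = exp(-r*dt) * [p*0.000000 + (1-p)*0.000000] = 0.000000; exercise = 0.000000; V(3,1) = max -> 0.000000
  V(3,2) = exp(-r*dt) * [p*0.000000 + (1-p)*26.230217] = 13.646007; exercise = 12.470436; V(3,2) = max -> 13.646007
  V(3,3) = exp(-r*dt) * [p*26.230217 + (1-p)*47.422419] = 37.069021; exercise = 37.760458; V(3,3) = max -> 37.760458
  V(2,0) = exp(-r*dt) * [p*0.000000 + (1-p)*0.000000] = 0.000000; exercise = 0.000000; V(2,0) = max -> 0.000000
  V(2,1) = exp(-r*dt) * [p*0.000000 + (1-p)*13.646007] = 7.099198; exercise = 0.000000; V(2,1) = max -> 7.099198
  V(2,2) = exp(-r*dt) * [p*13.646007 + (1-p)*37.760458] = 26.094425; exercise = 26.230217; V(2,2) = max -> 26.230217
  V(1,0) = exp(-r*dt) * [p*0.000000 + (1-p)*7.099198] = 3.693286; exercise = 0.000000; V(1,0) = max -> 3.693286
  V(1,1) = exp(-r*dt) * [p*7.099198 + (1-p)*26.230217] = 17.001516; exercise = 12.470436; V(1,1) = max -> 17.001516
  V(0,0) = exp(-r*dt) * [p*3.693286 + (1-p)*17.001516] = 10.590538; exercise = 0.000000; V(0,0) = max -> 10.590538


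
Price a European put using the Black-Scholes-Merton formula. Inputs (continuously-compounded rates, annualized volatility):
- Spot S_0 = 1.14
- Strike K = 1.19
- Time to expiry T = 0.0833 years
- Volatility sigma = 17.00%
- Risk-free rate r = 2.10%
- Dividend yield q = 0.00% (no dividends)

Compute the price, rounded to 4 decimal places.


Answer: Price = 0.0543

Derivation:
d1 = (ln(S/K) + (r - q + 0.5*sigma^2) * T) / (sigma * sqrt(T)) = -0.81467634
d2 = d1 - sigma * sqrt(T) = -0.86374130
exp(-rT) = 0.99825223; exp(-qT) = 1.00000000
P = K * exp(-rT) * N(-d2) - S_0 * exp(-qT) * N(-d1)
N(-d1) = 0.79237120; N(-d2) = 0.80613499
P = 1.1900 * 0.99825223 * 0.80613499 - 1.1400 * 1.00000000 * 0.79237120 = 0.0543


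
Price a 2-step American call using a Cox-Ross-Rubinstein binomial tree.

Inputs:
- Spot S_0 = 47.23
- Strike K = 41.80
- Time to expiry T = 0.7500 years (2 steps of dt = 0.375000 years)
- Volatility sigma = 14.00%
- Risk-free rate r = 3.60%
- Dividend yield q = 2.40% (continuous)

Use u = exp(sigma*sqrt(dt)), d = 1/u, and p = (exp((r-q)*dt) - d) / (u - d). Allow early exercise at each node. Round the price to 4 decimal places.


Answer: Price = V(0,0) = 6.1811

Derivation:
dt = T/N = 0.375000
u = exp(sigma*sqrt(dt)) = 1.089514; d = 1/u = 0.917840
p = (exp((r-q)*dt) - d) / (u - d) = 0.504852
Discount per step: exp(-r*dt) = 0.986591
Stock lattice S(k, i) with i counting down-moves:
  k=0: S(0,0) = 47.2300
  k=1: S(1,0) = 51.4578; S(1,1) = 43.3496
  k=2: S(2,0) = 56.0640; S(2,1) = 47.2300; S(2,2) = 39.7880
Terminal payoffs V(N, i) = max(S_T - K, 0):
  V(2,0) = 14.263982; V(2,1) = 5.430000; V(2,2) = 0.000000
Backward induction: V(k, i) = exp(-r*dt) * [p * V(k+1, i) + (1-p) * V(k+1, i+1)]; then take max(V_cont, immediate exercise) for American.
  V(1,0) = exp(-r*dt) * [p*14.263982 + (1-p)*5.430000] = 9.757234; exercise = 9.657768; V(1,0) = max -> 9.757234
  V(1,1) = exp(-r*dt) * [p*5.430000 + (1-p)*0.000000] = 2.704585; exercise = 1.549586; V(1,1) = max -> 2.704585
  V(0,0) = exp(-r*dt) * [p*9.757234 + (1-p)*2.704585] = 6.181115; exercise = 5.430000; V(0,0) = max -> 6.181115


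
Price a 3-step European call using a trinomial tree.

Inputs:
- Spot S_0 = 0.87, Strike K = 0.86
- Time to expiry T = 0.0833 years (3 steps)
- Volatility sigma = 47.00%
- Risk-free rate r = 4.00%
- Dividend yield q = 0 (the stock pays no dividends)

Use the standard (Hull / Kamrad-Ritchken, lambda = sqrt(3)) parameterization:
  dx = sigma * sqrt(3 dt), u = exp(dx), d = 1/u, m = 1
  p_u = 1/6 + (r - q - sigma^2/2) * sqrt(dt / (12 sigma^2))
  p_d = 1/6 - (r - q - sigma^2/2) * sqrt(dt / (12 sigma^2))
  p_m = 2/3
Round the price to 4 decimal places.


Answer: Price = V(0,0) = 0.0508

Derivation:
dt = T/N = 0.027767; dx = sigma*sqrt(3*dt) = 0.135650
u = exp(dx) = 1.145281; d = 1/u = 0.873148
p_u = 0.159456, p_m = 0.666667, p_d = 0.173877
Discount per step: exp(-r*dt) = 0.998890
Stock lattice S(k, j) with j the centered position index:
  k=0: S(0,+0) = 0.8700
  k=1: S(1,-1) = 0.7596; S(1,+0) = 0.8700; S(1,+1) = 0.9964
  k=2: S(2,-2) = 0.6633; S(2,-1) = 0.7596; S(2,+0) = 0.8700; S(2,+1) = 0.9964; S(2,+2) = 1.1412
  k=3: S(3,-3) = 0.5791; S(3,-2) = 0.6633; S(3,-1) = 0.7596; S(3,+0) = 0.8700; S(3,+1) = 0.9964; S(3,+2) = 1.1412; S(3,+3) = 1.3069
Terminal payoffs V(N, j) = max(S_T - K, 0):
  V(3,-3) = 0.000000; V(3,-2) = 0.000000; V(3,-1) = 0.000000; V(3,+0) = 0.010000; V(3,+1) = 0.136395; V(3,+2) = 0.281152; V(3,+3) = 0.446940
Backward induction: V(k, j) = exp(-r*dt) * [p_u * V(k+1, j+1) + p_m * V(k+1, j) + p_d * V(k+1, j-1)]
  V(2,-2) = exp(-r*dt) * [p_u*0.000000 + p_m*0.000000 + p_d*0.000000] = 0.000000
  V(2,-1) = exp(-r*dt) * [p_u*0.010000 + p_m*0.000000 + p_d*0.000000] = 0.001593
  V(2,+0) = exp(-r*dt) * [p_u*0.136395 + p_m*0.010000 + p_d*0.000000] = 0.028384
  V(2,+1) = exp(-r*dt) * [p_u*0.281152 + p_m*0.136395 + p_d*0.010000] = 0.137347
  V(2,+2) = exp(-r*dt) * [p_u*0.446940 + p_m*0.281152 + p_d*0.136395] = 0.282104
  V(1,-1) = exp(-r*dt) * [p_u*0.028384 + p_m*0.001593 + p_d*0.000000] = 0.005582
  V(1,+0) = exp(-r*dt) * [p_u*0.137347 + p_m*0.028384 + p_d*0.001593] = 0.041055
  V(1,+1) = exp(-r*dt) * [p_u*0.282104 + p_m*0.137347 + p_d*0.028384] = 0.141327
  V(0,+0) = exp(-r*dt) * [p_u*0.141327 + p_m*0.041055 + p_d*0.005582] = 0.050819


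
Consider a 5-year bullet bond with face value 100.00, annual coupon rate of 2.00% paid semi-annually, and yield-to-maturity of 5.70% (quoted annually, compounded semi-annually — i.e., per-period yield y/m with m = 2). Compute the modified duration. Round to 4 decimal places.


Answer: Modified duration = 4.6263

Derivation:
Coupon per period c = face * coupon_rate / m = 1.000000
Periods per year m = 2; per-period yield y/m = 0.028500
Number of cashflows N = 10
Cashflows (t years, CF_t, discount factor 1/(1+y/m)^(m*t), PV):
  t = 0.5000: CF_t = 1.000000, DF = 0.972290, PV = 0.972290
  t = 1.0000: CF_t = 1.000000, DF = 0.945347, PV = 0.945347
  t = 1.5000: CF_t = 1.000000, DF = 0.919152, PV = 0.919152
  t = 2.0000: CF_t = 1.000000, DF = 0.893682, PV = 0.893682
  t = 2.5000: CF_t = 1.000000, DF = 0.868917, PV = 0.868917
  t = 3.0000: CF_t = 1.000000, DF = 0.844840, PV = 0.844840
  t = 3.5000: CF_t = 1.000000, DF = 0.821429, PV = 0.821429
  t = 4.0000: CF_t = 1.000000, DF = 0.798667, PV = 0.798667
  t = 4.5000: CF_t = 1.000000, DF = 0.776536, PV = 0.776536
  t = 5.0000: CF_t = 101.000000, DF = 0.755018, PV = 76.256771
Price P = sum_t PV_t = 84.097630
First compute Macaulay numerator sum_t t * PV_t:
  t * PV_t at t = 0.5000: 0.486145
  t * PV_t at t = 1.0000: 0.945347
  t * PV_t at t = 1.5000: 1.378727
  t * PV_t at t = 2.0000: 1.787363
  t * PV_t at t = 2.5000: 2.172294
  t * PV_t at t = 3.0000: 2.534519
  t * PV_t at t = 3.5000: 2.875001
  t * PV_t at t = 4.0000: 3.194667
  t * PV_t at t = 4.5000: 3.494410
  t * PV_t at t = 5.0000: 381.283857
Macaulay duration D = 400.152329 / 84.097630 = 4.758188
Modified duration = D / (1 + y/m) = 4.758188 / (1 + 0.028500) = 4.626337


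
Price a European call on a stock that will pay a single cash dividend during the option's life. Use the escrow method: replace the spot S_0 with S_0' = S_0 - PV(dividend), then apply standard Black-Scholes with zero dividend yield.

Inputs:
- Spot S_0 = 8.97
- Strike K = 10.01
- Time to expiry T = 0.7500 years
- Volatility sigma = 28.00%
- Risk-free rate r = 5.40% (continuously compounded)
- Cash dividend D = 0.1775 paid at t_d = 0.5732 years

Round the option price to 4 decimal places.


Answer: Price = 0.5392

Derivation:
PV(D) = D * exp(-r * t_d) = 0.1775 * 0.96952133 = 0.17209004
S_0' = S_0 - PV(D) = 8.9700 - 0.17209004 = 8.79790996
d1 = (ln(S_0'/K) + (r + sigma^2/2)*T) / (sigma*sqrt(T)) = -0.24401463
d2 = d1 - sigma*sqrt(T) = -0.48650175
exp(-rT) = 0.96030916
N(d1) = 0.40360974; N(d2) = 0.31330573
C = S_0' * N(d1) - K * exp(-rT) * N(d2) = 8.79790996 * 0.40360974 - 10.0100 * 0.96030916 * 0.31330573 = 0.5392
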